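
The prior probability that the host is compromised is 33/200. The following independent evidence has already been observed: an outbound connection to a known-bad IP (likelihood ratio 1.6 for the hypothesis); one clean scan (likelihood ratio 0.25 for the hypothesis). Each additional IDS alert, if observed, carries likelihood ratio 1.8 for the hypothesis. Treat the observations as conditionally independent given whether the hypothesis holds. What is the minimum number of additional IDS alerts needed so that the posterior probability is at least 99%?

13

Prior odds = 0.165/0.835 = 33/167.
Combined Bayes factor of the evidence already in hand = 1.6 × 0.25 = 0.4.
Odds after that evidence = (33/167) × 0.4 = 66/835.
Target odds = 0.99/0.01 = 99.
Need 1.8ⁿ ≥ 99 ÷ (66/835) = 1252.5.
1.8¹² ≈1156.83 falls short of 1252.5 but 1.8¹³ ≈2082.3 reaches it, so n = 13.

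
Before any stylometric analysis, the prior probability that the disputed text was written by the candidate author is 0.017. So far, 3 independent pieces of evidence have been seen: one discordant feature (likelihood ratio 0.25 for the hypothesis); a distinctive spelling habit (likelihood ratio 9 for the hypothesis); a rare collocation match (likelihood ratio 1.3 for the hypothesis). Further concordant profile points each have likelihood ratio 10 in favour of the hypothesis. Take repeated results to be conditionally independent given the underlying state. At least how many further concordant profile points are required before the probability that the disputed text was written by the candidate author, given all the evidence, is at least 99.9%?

Prior odds = 0.017/0.983 = 17/983.
Combined Bayes factor of the evidence already in hand = 0.25 × 9 × 1.3 = 2.925.
Odds after that evidence = (17/983) × 2.925 = 1989/39320.
Target odds = 0.999/0.001 = 999.
Need 10ⁿ ≥ 999 ÷ (1989/39320) = 4364520/221.
10⁴ = 10000 falls short of 4364520/221 but 10⁵ = 100000 reaches it, so n = 5.

5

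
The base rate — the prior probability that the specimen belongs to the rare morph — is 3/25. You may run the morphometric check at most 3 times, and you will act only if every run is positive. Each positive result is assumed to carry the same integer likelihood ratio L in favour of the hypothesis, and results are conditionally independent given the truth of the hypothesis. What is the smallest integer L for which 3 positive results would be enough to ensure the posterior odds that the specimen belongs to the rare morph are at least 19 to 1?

Prior odds = 0.12/0.88 = 3/22.
Target odds = 19.
Need L³ ≥ 19 ÷ (3/22) = 418/3.
5³ = 125 < 418/3 ≤ 216 = 6³, so L = 6.

6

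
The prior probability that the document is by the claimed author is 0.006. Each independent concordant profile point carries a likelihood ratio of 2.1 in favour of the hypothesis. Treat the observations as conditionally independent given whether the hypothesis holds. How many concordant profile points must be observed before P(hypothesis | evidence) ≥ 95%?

11

Prior odds = 0.006/0.994 = 3/497.
Likelihood ratio per concordant profile point = 2.1.
Target odds: 0.95 ÷ 0.05 = 19.
Require 2.1ⁿ ≥ 19 ÷ (3/497) = 9443/3.
2.1¹⁰ ≈1667.99 falls short of 9443/3 but 2.1¹¹ ≈3502.78 reaches it, so n = 11.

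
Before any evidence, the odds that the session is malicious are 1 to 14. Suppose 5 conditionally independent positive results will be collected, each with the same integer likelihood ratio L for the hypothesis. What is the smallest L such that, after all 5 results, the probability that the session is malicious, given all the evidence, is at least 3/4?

Prior odds = 1/14.
Target odds = 0.75/0.25 = 3.
Need L⁵ ≥ 3 ÷ (1/14) = 42.
2⁵ = 32 < 42 ≤ 243 = 3⁵, so L = 3.

3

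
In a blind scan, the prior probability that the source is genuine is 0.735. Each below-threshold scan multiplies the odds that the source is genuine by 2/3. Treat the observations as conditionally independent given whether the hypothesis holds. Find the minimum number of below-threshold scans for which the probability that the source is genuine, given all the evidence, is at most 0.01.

14

Prior odds: 0.735 ÷ 0.265 = 147/53.
Likelihood ratio per below-threshold scan = 2/3.
Target posterior odds = 0.01/0.99 = 1/99.
Require (2/3)ⁿ ≤ 1/99 ÷ (147/53) = 53/14553.
(2/3)¹³ = 8192/1594323 is still above 53/14553 but (2/3)¹⁴ = 16384/4782969 is at or below it, so n = 14.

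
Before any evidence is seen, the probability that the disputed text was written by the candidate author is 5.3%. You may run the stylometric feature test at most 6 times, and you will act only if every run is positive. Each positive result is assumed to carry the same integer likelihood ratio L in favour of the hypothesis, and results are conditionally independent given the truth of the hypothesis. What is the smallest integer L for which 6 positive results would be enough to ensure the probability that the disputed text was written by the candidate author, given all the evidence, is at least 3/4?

Prior odds = 0.053/0.947 = 53/947.
Target odds = 0.75/0.25 = 3.
Need L⁶ ≥ 3 ÷ (53/947) = 2841/53.
1⁶ = 1 < 2841/53 ≤ 64 = 2⁶, so L = 2.

2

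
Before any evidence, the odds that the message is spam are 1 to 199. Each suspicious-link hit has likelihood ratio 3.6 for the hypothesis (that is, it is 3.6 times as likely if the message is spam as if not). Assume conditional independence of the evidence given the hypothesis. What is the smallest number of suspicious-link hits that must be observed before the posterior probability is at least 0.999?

Prior odds = 1/199.
Likelihood ratio per suspicious-link hit = 3.6.
Target posterior odds = 0.999/0.001 = 999.
Require 3.6ⁿ ≥ 999 ÷ (1/199) = 198801.
3.6⁹ ≈101560 falls short of 198801 but 3.6¹⁰ ≈365616 reaches it, so n = 10.

10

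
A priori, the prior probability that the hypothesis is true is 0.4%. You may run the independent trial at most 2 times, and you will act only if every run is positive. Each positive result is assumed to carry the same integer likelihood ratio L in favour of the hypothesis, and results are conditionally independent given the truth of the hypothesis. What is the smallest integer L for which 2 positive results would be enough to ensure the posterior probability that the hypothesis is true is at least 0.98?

Prior odds = 0.004/0.996 = 1/249.
Target odds = 0.98/0.02 = 49.
Need L² ≥ 49 ÷ (1/249) = 12201.
110² = 12100 < 12201 ≤ 12321 = 111², so L = 111.

111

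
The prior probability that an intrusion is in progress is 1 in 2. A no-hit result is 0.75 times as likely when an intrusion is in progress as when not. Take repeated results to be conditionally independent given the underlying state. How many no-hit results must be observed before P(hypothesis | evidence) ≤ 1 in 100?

Prior odds = 0.5/0.5 = 1.
Likelihood ratio per no-hit result = 0.75.
Target odds: 0.01 ÷ 0.99 = 1/99.
Require 0.75ⁿ ≤ 1/99 ÷ 1 = 1/99.
0.75¹⁵ ≈0.0133635 is still above 1/99 but 0.75¹⁶ ≈0.0100226 is at or below it, so n = 16.

16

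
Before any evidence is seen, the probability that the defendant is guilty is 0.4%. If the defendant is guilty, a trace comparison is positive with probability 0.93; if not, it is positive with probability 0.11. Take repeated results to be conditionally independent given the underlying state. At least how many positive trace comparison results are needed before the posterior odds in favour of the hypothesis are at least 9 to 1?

Prior odds: 0.004 ÷ 0.996 = 1/249.
Likelihood ratio of a positive = 0.93/0.11 = 93/11.
Target odds = 9.
Require (93/11)ⁿ ≥ 9 ÷ (1/249) = 2241.
(93/11)³ = 804357/1331 falls short of 2241 but (93/11)⁴ = 74805201/14641 reaches it, so n = 4.

4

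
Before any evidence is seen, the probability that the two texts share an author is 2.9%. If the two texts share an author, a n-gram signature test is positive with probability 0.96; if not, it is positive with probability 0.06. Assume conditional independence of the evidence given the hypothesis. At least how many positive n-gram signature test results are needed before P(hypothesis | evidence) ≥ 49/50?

Prior odds: 0.029 ÷ 0.971 = 29/971.
Likelihood ratio of a positive = 0.96/0.06 = 16.
Target posterior odds = 0.98/0.02 = 49.
Require 16ⁿ ≥ 49 ÷ (29/971) = 47579/29.
16² = 256 falls short of 47579/29 but 16³ = 4096 reaches it, so n = 3.

3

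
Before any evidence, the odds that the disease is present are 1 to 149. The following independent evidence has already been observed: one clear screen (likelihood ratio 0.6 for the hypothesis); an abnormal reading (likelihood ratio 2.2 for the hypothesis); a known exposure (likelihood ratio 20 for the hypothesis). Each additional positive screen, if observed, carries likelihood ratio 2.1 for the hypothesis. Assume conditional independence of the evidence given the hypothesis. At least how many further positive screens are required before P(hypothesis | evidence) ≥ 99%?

9

Prior odds = 1/149.
Combined Bayes factor of the evidence already in hand = 0.6 × 2.2 × 20 = 26.4.
Odds after that evidence = (1/149) × 26.4 = 132/745.
Target odds = 0.99/0.01 = 99.
Need 2.1ⁿ ≥ 99 ÷ (132/745) = 558.75.
2.1⁸ ≈378.229 falls short of 558.75 but 2.1⁹ ≈794.28 reaches it, so n = 9.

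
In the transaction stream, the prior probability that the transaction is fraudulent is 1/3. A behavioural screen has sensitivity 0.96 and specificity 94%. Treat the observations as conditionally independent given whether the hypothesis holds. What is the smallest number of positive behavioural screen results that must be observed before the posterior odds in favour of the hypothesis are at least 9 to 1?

2

Prior odds: (1/3) ÷ (2/3) = 0.5.
False-positive rate = 1 − 0.94 = 0.06; likelihood ratio of a positive = 0.96/0.06 = 16.
Target odds = 9.
Need 0.5 × 16ⁿ ≥ 9, i.e. 16ⁿ ≥ 18.
16¹ = 16 falls short of 18 but 16² = 256 reaches it, so n = 2.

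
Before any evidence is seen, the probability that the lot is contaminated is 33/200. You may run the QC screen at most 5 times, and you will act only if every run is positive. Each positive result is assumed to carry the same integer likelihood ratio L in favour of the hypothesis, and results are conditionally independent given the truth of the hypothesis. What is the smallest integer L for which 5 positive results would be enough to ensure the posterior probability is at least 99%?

4

Prior odds = 0.165/0.835 = 33/167.
Target odds = 0.99/0.01 = 99.
Need L⁵ ≥ 99 ÷ (33/167) = 501.
3⁵ = 243 < 501 ≤ 1024 = 4⁵, so L = 4.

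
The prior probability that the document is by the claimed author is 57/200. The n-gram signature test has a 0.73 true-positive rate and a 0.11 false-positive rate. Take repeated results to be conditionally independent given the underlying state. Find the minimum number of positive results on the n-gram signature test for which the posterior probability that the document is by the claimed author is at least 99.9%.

5

Prior odds: 0.285 ÷ 0.715 = 57/143.
Likelihood ratio of a positive result = 0.73/0.11 = 73/11.
Target posterior odds = 0.999/0.001 = 999.
Require (73/11)ⁿ ≥ 999 ÷ (57/143) = 47619/19.
(73/11)⁴ = 28398241/14641 falls short of 47619/19 but (73/11)⁵ ≈12872.1 reaches it, so n = 5.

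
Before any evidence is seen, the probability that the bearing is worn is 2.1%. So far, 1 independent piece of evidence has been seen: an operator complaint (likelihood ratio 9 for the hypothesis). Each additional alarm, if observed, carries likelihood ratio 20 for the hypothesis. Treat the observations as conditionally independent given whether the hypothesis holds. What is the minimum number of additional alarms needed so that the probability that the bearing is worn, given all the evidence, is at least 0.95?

2

Prior odds = 0.021/0.979 = 21/979.
Bayes factor of the evidence already in hand = 9.
Odds after that evidence = (21/979) × 9 = 189/979.
Target odds = 0.95/0.05 = 19.
Need 20ⁿ ≥ 19 ÷ (189/979) = 18601/189.
20¹ = 20 falls short of 18601/189 but 20² = 400 reaches it, so n = 2.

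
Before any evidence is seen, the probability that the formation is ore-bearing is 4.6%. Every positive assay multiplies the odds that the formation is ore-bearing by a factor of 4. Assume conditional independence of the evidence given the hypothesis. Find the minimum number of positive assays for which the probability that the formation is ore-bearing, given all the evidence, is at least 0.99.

Prior odds = 0.046/0.954 = 23/477.
Likelihood ratio per positive assay = 4.
Target posterior odds = 0.99/0.01 = 99.
Need (23/477) × 4ⁿ ≥ 99, i.e. 4ⁿ ≥ 47223/23.
4⁵ = 1024 falls short of 47223/23 but 4⁶ = 4096 reaches it, so n = 6.

6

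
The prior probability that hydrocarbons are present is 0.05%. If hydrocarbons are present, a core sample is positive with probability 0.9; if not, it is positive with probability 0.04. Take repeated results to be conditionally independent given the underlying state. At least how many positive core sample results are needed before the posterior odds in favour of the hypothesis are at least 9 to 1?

4

Prior odds: 0.0005 ÷ 0.9995 = 1/1999.
Likelihood ratio of a positive = 0.9/0.04 = 22.5.
Target odds = 9.
Require 22.5ⁿ ≥ 9 ÷ (1/1999) = 17991.
22.5³ = 11390.625 falls short of 17991 but 22.5⁴ = 256289.0625 reaches it, so n = 4.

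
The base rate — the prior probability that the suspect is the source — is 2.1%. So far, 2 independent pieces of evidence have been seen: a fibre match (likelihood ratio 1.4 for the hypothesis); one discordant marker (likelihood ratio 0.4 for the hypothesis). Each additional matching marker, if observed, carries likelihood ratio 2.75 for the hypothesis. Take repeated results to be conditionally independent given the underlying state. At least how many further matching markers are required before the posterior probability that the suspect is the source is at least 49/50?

9

Prior odds = 0.021/0.979 = 21/979.
Combined Bayes factor of the evidence already in hand = 1.4 × 0.4 = 0.56.
Odds after that evidence = (21/979) × 0.56 = 294/24475.
Target odds = 0.98/0.02 = 49.
Need 2.75ⁿ ≥ 49 ÷ (294/24475) = 24475/6.
2.75⁸ = 214358881/65536 falls short of 24475/6 but 2.75⁹ ≈8994.86 reaches it, so n = 9.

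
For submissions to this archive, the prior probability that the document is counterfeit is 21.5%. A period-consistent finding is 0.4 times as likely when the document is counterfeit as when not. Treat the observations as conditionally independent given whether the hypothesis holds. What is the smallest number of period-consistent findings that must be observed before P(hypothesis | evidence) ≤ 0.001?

7

Prior odds: 0.215 ÷ 0.785 = 43/157.
Likelihood ratio per period-consistent finding = 0.4.
Target odds: 0.001 ÷ 0.999 = 1/999.
Require 0.4ⁿ ≤ 1/999 ÷ (43/157) = 157/42957.
0.4⁶ = 64/15625 is still above 157/42957 but 0.4⁷ = 128/78125 is at or below it, so n = 7.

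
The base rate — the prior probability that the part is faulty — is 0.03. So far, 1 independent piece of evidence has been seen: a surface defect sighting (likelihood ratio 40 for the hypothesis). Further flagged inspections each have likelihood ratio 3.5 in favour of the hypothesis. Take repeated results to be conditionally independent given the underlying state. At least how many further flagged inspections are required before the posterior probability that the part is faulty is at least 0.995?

5

Prior odds = 0.03/0.97 = 3/97.
Bayes factor of the evidence already in hand = 40.
Odds after that evidence = (3/97) × 40 = 120/97.
Target odds = 0.995/0.005 = 199.
Need 3.5ⁿ ≥ 199 ÷ (120/97) = 19303/120.
3.5⁴ = 150.0625 falls short of 19303/120 but 3.5⁵ = 525.21875 reaches it, so n = 5.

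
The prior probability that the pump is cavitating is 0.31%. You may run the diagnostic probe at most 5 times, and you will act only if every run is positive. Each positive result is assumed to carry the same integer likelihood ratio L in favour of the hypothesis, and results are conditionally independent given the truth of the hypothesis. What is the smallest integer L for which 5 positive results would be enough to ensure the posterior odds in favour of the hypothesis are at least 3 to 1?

4

Prior odds = 0.0031/0.9969 = 31/9969.
Target odds = 3.
Need L⁵ ≥ 3 ÷ (31/9969) = 29907/31.
3⁵ = 243 < 29907/31 ≤ 1024 = 4⁵, so L = 4.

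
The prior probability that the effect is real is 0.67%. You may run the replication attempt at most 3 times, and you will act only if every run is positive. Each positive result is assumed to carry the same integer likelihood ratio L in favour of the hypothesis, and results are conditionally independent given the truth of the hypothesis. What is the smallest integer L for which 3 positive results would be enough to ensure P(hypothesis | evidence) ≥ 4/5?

Prior odds = 0.0067/0.9933 = 67/9933.
Target odds = 0.8/0.2 = 4.
Need L³ ≥ 4 ÷ (67/9933) = 39732/67.
8³ = 512 < 39732/67 ≤ 729 = 9³, so L = 9.

9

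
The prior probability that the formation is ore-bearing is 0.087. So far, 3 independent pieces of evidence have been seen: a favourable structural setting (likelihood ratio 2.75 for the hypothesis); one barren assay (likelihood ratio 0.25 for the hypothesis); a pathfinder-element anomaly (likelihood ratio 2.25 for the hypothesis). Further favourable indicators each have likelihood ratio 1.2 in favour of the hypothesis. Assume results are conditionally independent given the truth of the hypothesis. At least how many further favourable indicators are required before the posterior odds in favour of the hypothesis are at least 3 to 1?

17

Prior odds = 0.087/0.913 = 87/913.
Combined Bayes factor of the evidence already in hand = 2.75 × 0.25 × 2.25 = 1.546875.
Odds after that evidence = (87/913) × 1.546875 = 783/5312.
Target odds = 3.
Need 1.2ⁿ ≥ 3 ÷ (783/5312) = 5312/261.
1.2¹⁶ ≈18.4884 falls short of 5312/261 but 1.2¹⁷ ≈22.1861 reaches it, so n = 17.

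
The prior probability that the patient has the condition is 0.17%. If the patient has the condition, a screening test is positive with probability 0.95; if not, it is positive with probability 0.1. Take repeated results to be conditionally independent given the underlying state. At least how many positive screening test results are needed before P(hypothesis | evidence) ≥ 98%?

Prior odds: 0.0017 ÷ 0.9983 = 17/9983.
Likelihood ratio of a positive = 0.95/0.1 = 9.5.
Target odds: 0.98 ÷ 0.02 = 49.
Require 9.5ⁿ ≥ 49 ÷ (17/9983) = 489167/17.
9.5⁴ = 8145.0625 falls short of 489167/17 but 9.5⁵ = 77378.09375 reaches it, so n = 5.

5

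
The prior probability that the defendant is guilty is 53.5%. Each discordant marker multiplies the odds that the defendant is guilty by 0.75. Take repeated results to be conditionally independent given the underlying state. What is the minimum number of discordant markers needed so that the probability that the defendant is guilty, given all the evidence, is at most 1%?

Prior odds = 0.535/0.465 = 107/93.
Likelihood ratio per discordant marker = 0.75.
Target posterior odds = 0.01/0.99 = 1/99.
Need (107/93) × 0.75ⁿ ≤ 1/99, i.e. 0.75ⁿ ≤ 31/3531.
0.75¹⁶ ≈0.0100226 is still above 31/3531 but 0.75¹⁷ ≈0.00751695 is at or below it, so n = 17.

17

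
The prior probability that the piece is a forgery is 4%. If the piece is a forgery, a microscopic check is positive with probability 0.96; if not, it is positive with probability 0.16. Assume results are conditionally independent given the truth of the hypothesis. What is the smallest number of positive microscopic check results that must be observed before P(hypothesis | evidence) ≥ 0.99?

5

Prior odds: 0.04 ÷ 0.96 = 1/24.
Likelihood ratio of a positive = 0.96/0.16 = 6.
Target posterior odds = 0.99/0.01 = 99.
Need (1/24) × 6ⁿ ≥ 99, i.e. 6ⁿ ≥ 2376.
6⁴ = 1296 falls short of 2376 but 6⁵ = 7776 reaches it, so n = 5.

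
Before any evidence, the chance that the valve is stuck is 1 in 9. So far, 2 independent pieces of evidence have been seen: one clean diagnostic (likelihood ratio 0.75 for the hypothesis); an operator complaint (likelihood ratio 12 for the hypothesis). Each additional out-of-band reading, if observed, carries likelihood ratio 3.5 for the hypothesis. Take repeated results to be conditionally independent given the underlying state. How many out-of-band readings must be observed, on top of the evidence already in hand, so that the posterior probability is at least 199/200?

Prior odds = (1/9)/(8/9) = 0.125.
Combined Bayes factor of the evidence already in hand = 0.75 × 12 = 9.
Odds after that evidence = 0.125 × 9 = 1.125.
Target odds = 0.995/0.005 = 199.
Need 3.5ⁿ ≥ 199 ÷ 1.125 = 1592/9.
3.5⁴ = 150.0625 falls short of 1592/9 but 3.5⁵ = 525.21875 reaches it, so n = 5.

5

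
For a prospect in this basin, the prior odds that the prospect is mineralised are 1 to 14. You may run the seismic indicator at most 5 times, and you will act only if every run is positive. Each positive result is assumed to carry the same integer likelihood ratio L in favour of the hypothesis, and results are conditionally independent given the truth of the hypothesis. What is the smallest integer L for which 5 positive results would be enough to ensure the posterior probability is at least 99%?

Prior odds = 1/14.
Target odds = 0.99/0.01 = 99.
Need L⁵ ≥ 99 ÷ (1/14) = 1386.
4⁵ = 1024 < 1386 ≤ 3125 = 5⁵, so L = 5.

5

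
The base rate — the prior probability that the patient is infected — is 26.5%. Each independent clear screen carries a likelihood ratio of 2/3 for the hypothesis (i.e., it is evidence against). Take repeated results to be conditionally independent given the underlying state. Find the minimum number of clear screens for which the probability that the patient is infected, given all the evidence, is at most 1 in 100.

Prior odds = 0.265/0.735 = 53/147.
Likelihood ratio per clear screen = 2/3.
Target odds: 0.01 ÷ 0.99 = 1/99.
Require (2/3)ⁿ ≤ 1/99 ÷ (53/147) = 49/1749.
(2/3)⁸ = 256/6561 is still above 49/1749 but (2/3)⁹ = 512/19683 is at or below it, so n = 9.

9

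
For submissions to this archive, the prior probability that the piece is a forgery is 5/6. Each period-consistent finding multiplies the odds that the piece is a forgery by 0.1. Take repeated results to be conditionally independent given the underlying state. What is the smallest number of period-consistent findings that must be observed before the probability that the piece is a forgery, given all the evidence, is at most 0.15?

Prior odds: (5/6) ÷ (1/6) = 5.
Likelihood ratio per period-consistent finding = 0.1.
Target odds: 0.15 ÷ 0.85 = 3/17.
Require 0.1ⁿ ≤ 3/17 ÷ 5 = 3/85.
0.1¹ = 0.1 is still above 3/85 but 0.1² = 0.01 is at or below it, so n = 2.

2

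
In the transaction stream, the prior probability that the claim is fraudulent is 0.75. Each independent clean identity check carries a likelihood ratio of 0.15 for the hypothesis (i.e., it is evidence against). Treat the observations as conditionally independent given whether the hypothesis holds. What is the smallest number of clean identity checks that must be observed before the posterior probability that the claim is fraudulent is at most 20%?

2

Prior odds: 0.75 ÷ 0.25 = 3.
Likelihood ratio per clean identity check = 0.15.
Target odds: 0.2 ÷ 0.8 = 0.25.
Need 3 × 0.15ⁿ ≤ 0.25, i.e. 0.15ⁿ ≤ 1/12.
0.15¹ = 0.15 is still above 1/12 but 0.15² = 0.0225 is at or below it, so n = 2.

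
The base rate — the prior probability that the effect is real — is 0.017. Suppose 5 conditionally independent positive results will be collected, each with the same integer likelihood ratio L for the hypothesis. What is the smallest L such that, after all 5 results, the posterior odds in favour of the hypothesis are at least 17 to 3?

4

Prior odds = 0.017/0.983 = 17/983.
Target odds = 17/3.
Need L⁵ ≥ 17/3 ÷ (17/983) = 983/3.
3⁵ = 243 < 983/3 ≤ 1024 = 4⁵, so L = 4.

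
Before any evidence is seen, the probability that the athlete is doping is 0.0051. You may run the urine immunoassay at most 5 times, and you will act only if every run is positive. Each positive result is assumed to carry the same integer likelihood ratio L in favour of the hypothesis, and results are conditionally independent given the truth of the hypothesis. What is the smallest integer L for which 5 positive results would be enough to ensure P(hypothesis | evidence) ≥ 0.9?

5

Prior odds = 0.0051/0.9949 = 51/9949.
Target odds = 0.9/0.1 = 9.
Need L⁵ ≥ 9 ÷ (51/9949) = 29847/17.
4⁵ = 1024 < 29847/17 ≤ 3125 = 5⁵, so L = 5.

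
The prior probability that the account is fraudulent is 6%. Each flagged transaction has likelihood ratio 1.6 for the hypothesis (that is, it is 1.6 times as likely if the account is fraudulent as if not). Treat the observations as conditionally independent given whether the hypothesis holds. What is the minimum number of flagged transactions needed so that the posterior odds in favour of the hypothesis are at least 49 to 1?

15

Prior odds: 0.06 ÷ 0.94 = 3/47.
Likelihood ratio per flagged transaction = 1.6.
Target odds = 49.
Need (3/47) × 1.6ⁿ ≥ 49, i.e. 1.6ⁿ ≥ 2303/3.
1.6¹⁴ ≈720.576 falls short of 2303/3 but 1.6¹⁵ ≈1152.92 reaches it, so n = 15.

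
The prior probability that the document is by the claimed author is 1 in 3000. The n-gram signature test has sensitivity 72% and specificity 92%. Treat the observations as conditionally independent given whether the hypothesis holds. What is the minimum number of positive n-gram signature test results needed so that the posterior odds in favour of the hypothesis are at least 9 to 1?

Prior odds = (1/3000)/(2999/3000) = 1/2999.
False-positive rate = 1 − 0.92 = 0.08; likelihood ratio of a positive = 0.72/0.08 = 9.
Target odds = 9.
Need (1/2999) × 9ⁿ ≥ 9, i.e. 9ⁿ ≥ 26991.
9⁴ = 6561 falls short of 26991 but 9⁵ = 59049 reaches it, so n = 5.

5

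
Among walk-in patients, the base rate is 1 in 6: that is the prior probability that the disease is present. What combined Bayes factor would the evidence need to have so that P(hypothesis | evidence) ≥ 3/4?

Prior odds = (1/6)/(5/6) = 0.2.
Target odds = 0.75/0.25 = 3.
Required Bayes factor = 3 ÷ 0.2 = 15.

15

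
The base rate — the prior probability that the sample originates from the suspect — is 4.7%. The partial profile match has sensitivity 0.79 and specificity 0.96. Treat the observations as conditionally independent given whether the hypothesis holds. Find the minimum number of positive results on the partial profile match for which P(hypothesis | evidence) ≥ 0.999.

Prior odds: 0.047 ÷ 0.953 = 47/953.
False-positive rate = 1 − 0.96 = 0.04; likelihood ratio of a positive = 0.79/0.04 = 19.75.
Target posterior odds = 0.999/0.001 = 999.
Need (47/953) × 19.75ⁿ ≥ 999, i.e. 19.75ⁿ ≥ 952047/47.
19.75³ = 7703.734375 falls short of 952047/47 but 19.75⁴ = 38950081/256 reaches it, so n = 4.

4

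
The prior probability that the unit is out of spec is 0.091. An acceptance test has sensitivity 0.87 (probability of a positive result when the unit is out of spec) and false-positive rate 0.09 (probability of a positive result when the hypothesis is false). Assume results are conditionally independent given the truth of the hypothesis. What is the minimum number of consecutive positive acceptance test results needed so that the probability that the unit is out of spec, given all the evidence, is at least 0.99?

Prior odds: 0.091 ÷ 0.909 = 91/909.
Likelihood ratio of a positive result = 0.87/0.09 = 29/3.
Target odds: 0.99 ÷ 0.01 = 99.
Require (29/3)ⁿ ≥ 99 ÷ (91/909) = 89991/91.
(29/3)³ = 24389/27 falls short of 89991/91 but (29/3)⁴ = 707281/81 reaches it, so n = 4.

4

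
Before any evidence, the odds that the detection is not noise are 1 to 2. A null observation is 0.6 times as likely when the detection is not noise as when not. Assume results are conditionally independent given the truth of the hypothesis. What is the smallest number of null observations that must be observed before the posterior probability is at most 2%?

Prior odds = 0.5.
Likelihood ratio per null observation = 0.6.
Target odds: 0.02 ÷ 0.98 = 1/49.
Require 0.6ⁿ ≤ 1/49 ÷ 0.5 = 2/49.
0.6⁶ = 729/15625 is still above 2/49 but 0.6⁷ = 2187/78125 is at or below it, so n = 7.

7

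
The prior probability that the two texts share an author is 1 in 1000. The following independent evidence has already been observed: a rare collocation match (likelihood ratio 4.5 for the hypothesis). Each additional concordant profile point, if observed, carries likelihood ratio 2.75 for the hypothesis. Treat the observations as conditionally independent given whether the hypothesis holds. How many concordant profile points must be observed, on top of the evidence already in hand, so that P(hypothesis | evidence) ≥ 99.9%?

13

Prior odds = 0.001/0.999 = 1/999.
Bayes factor of the evidence already in hand = 4.5.
Odds after that evidence = (1/999) × 4.5 = 1/222.
Target odds = 0.999/0.001 = 999.
Need 2.75ⁿ ≥ 999 ÷ (1/222) = 221778.
2.75¹² ≈187065 falls short of 221778 but 2.75¹³ ≈514428 reaches it, so n = 13.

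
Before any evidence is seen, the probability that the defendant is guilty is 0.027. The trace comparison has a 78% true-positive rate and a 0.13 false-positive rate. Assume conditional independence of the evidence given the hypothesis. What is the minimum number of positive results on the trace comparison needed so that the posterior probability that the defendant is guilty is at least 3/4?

3

Prior odds = 0.027/0.973 = 27/973.
Likelihood ratio of a positive result = 0.78/0.13 = 6.
Target odds: 0.75 ÷ 0.25 = 3.
Need (27/973) × 6ⁿ ≥ 3, i.e. 6ⁿ ≥ 973/9.
6² = 36 falls short of 973/9 but 6³ = 216 reaches it, so n = 3.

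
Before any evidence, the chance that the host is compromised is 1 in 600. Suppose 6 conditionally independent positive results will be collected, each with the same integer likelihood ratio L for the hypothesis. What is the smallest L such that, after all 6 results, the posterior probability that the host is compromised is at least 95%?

5

Prior odds = (1/600)/(599/600) = 1/599.
Target odds = 0.95/0.05 = 19.
Need L⁶ ≥ 19 ÷ (1/599) = 11381.
4⁶ = 4096 < 11381 ≤ 15625 = 5⁶, so L = 5.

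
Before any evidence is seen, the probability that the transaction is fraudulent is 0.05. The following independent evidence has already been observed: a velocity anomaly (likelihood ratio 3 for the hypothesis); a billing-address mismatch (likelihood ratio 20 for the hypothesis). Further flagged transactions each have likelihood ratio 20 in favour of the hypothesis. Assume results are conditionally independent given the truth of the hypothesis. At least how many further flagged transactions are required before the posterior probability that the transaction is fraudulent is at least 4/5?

1

Prior odds = 0.05/0.95 = 1/19.
Combined Bayes factor of the evidence already in hand = 3 × 20 = 60.
Odds after that evidence = (1/19) × 60 = 60/19.
Target odds = 0.8/0.2 = 4.
Need 20ⁿ ≥ 4 ÷ (60/19) = 19/15.
20¹ = 20, which meets the required 19/15; so n = 1.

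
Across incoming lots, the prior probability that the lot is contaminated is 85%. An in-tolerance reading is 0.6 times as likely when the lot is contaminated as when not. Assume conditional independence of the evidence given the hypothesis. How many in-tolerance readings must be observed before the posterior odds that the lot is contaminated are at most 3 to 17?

7

Prior odds: 0.85 ÷ 0.15 = 17/3.
Likelihood ratio per in-tolerance reading = 0.6.
Target odds = 3/17.
Need (17/3) × 0.6ⁿ ≤ 3/17, i.e. 0.6ⁿ ≤ 9/289.
0.6⁶ = 729/15625 is still above 9/289 but 0.6⁷ = 2187/78125 is at or below it, so n = 7.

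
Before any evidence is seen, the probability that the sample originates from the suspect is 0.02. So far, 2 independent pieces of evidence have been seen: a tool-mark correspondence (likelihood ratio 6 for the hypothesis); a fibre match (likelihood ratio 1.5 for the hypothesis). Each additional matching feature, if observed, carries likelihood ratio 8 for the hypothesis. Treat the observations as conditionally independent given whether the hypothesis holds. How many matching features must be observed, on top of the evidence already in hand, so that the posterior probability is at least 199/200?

4

Prior odds = 0.02/0.98 = 1/49.
Combined Bayes factor of the evidence already in hand = 6 × 1.5 = 9.
Odds after that evidence = (1/49) × 9 = 9/49.
Target odds = 0.995/0.005 = 199.
Need 8ⁿ ≥ 199 ÷ (9/49) = 9751/9.
8³ = 512 falls short of 9751/9 but 8⁴ = 4096 reaches it, so n = 4.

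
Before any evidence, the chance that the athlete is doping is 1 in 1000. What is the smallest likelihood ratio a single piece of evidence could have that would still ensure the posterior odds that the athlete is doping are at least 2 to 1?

Prior odds = 0.001/0.999 = 1/999.
Target odds = 2.
Required Bayes factor = 2 ÷ (1/999) = 1998.

1998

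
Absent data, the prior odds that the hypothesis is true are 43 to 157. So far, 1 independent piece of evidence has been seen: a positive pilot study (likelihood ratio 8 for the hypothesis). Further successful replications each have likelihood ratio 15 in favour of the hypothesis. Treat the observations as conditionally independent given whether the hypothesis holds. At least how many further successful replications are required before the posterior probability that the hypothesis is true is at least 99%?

2

Prior odds = 43/157.
Bayes factor of the evidence already in hand = 8.
Odds after that evidence = (43/157) × 8 = 344/157.
Target odds = 0.99/0.01 = 99.
Need 15ⁿ ≥ 99 ÷ (344/157) = 15543/344.
15¹ = 15 falls short of 15543/344 but 15² = 225 reaches it, so n = 2.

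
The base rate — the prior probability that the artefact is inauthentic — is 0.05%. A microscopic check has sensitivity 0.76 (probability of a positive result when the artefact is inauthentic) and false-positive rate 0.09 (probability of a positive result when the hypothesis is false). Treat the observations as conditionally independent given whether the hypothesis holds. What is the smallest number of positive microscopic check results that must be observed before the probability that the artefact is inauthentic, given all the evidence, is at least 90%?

Prior odds = 0.0005/0.9995 = 1/1999.
Likelihood ratio of a positive result = 0.76/0.09 = 76/9.
Target posterior odds = 0.9/0.1 = 9.
Require (76/9)ⁿ ≥ 9 ÷ (1/1999) = 17991.
(76/9)⁴ = 33362176/6561 falls short of 17991 but (76/9)⁵ ≈42939.3 reaches it, so n = 5.

5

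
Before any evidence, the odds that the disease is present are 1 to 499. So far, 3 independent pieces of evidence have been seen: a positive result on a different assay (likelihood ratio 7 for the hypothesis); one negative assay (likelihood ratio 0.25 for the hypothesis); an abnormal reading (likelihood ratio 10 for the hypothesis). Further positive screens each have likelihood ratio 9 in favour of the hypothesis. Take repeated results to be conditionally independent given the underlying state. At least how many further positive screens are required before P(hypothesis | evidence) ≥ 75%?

3

Prior odds = 1/499.
Combined Bayes factor of the evidence already in hand = 7 × 0.25 × 10 = 17.5.
Odds after that evidence = (1/499) × 17.5 = 35/998.
Target odds = 0.75/0.25 = 3.
Need 9ⁿ ≥ 3 ÷ (35/998) = 2994/35.
9² = 81 falls short of 2994/35 but 9³ = 729 reaches it, so n = 3.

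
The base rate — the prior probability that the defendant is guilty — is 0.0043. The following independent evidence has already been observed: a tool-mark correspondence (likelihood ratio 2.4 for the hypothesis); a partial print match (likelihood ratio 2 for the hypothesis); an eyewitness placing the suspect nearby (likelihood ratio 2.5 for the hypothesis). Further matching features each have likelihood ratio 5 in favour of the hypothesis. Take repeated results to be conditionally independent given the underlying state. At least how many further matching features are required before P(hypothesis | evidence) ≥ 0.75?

3

Prior odds = 0.0043/0.9957 = 43/9957.
Combined Bayes factor of the evidence already in hand = 2.4 × 2 × 2.5 = 12.
Odds after that evidence = (43/9957) × 12 = 172/3319.
Target odds = 0.75/0.25 = 3.
Need 5ⁿ ≥ 3 ÷ (172/3319) = 9957/172.
5² = 25 falls short of 9957/172 but 5³ = 125 reaches it, so n = 3.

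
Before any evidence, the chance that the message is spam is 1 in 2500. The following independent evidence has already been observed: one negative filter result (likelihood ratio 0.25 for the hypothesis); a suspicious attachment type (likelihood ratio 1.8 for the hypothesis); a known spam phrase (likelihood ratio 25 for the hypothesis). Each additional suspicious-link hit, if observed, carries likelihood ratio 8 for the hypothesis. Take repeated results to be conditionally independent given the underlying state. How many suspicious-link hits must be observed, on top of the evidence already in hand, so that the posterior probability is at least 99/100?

5

Prior odds = 0.0004/0.9996 = 1/2499.
Combined Bayes factor of the evidence already in hand = 0.25 × 1.8 × 25 = 11.25.
Odds after that evidence = (1/2499) × 11.25 = 15/3332.
Target odds = 0.99/0.01 = 99.
Need 8ⁿ ≥ 99 ÷ (15/3332) = 21991.2.
8⁴ = 4096 falls short of 21991.2 but 8⁵ = 32768 reaches it, so n = 5.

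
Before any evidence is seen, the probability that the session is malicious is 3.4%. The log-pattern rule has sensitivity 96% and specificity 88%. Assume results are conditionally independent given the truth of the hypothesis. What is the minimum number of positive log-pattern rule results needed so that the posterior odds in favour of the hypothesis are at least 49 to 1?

Prior odds = 0.034/0.966 = 17/483.
False-positive rate = 1 − 0.88 = 0.12; likelihood ratio of a positive = 0.96/0.12 = 8.
Target odds = 49.
Require 8ⁿ ≥ 49 ÷ (17/483) = 23667/17.
8³ = 512 falls short of 23667/17 but 8⁴ = 4096 reaches it, so n = 4.

4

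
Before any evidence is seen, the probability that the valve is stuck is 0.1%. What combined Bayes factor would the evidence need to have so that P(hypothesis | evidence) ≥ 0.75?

2997

Prior odds = 0.001/0.999 = 1/999.
Target odds = 0.75/0.25 = 3.
Required Bayes factor = 3 ÷ (1/999) = 2997.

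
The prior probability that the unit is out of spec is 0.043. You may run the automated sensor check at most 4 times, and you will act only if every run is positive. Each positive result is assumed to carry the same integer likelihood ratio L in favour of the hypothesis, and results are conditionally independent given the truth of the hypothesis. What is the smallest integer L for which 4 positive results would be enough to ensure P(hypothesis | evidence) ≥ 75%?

3

Prior odds = 0.043/0.957 = 43/957.
Target odds = 0.75/0.25 = 3.
Need L⁴ ≥ 3 ÷ (43/957) = 2871/43.
2⁴ = 16 < 2871/43 ≤ 81 = 3⁴, so L = 3.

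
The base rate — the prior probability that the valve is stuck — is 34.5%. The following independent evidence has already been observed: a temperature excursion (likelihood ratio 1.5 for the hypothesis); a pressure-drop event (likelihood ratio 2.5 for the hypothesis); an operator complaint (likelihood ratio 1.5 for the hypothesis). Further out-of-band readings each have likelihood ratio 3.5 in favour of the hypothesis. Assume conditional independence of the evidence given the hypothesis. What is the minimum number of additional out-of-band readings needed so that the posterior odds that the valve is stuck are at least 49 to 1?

Prior odds = 0.345/0.655 = 69/131.
Combined Bayes factor of the evidence already in hand = 1.5 × 2.5 × 1.5 = 5.625.
Odds after that evidence = (69/131) × 5.625 = 3105/1048.
Target odds = 49.
Need 3.5ⁿ ≥ 49 ÷ (3105/1048) = 51352/3105.
3.5² = 12.25 falls short of 51352/3105 but 3.5³ = 42.875 reaches it, so n = 3.

3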